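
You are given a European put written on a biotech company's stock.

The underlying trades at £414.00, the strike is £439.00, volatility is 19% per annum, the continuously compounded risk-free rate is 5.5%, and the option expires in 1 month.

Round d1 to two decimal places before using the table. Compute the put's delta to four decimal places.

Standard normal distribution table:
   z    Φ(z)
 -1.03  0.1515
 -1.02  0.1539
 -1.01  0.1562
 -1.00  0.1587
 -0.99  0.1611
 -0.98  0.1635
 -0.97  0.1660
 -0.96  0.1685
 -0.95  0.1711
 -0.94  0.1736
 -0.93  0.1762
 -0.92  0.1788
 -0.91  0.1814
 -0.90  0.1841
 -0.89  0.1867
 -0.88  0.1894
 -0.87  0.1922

T = 0.08333;  σ√T = 0.0548
d₁ = [ln(414/439) + (0.055 + ½·0.19²)·0.08333] / (σ√T) = (-0.0586 + 0.0061) / 0.0548 = -0.9580 → -0.96
N(d₁) = N(-0.96) = 0.1685
Δ_put = N(d₁) − 1 = 0.1685 − 1 = -0.8315

-0.8315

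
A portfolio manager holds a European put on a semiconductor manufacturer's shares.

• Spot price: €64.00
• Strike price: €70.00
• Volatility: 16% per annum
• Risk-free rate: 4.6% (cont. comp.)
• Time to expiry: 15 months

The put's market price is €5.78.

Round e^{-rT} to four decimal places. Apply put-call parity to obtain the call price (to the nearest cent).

exp(−rT) = exp(−0.046·1.25) = 0.9441
Put-call parity: C − P = S − K·e^(−rT) = 64 − 70·0.9441 = 64 − 66.0870 = -2.0870
C = P + (C − P) = 5.78 + (-2.0870) = 3.6930

€3.69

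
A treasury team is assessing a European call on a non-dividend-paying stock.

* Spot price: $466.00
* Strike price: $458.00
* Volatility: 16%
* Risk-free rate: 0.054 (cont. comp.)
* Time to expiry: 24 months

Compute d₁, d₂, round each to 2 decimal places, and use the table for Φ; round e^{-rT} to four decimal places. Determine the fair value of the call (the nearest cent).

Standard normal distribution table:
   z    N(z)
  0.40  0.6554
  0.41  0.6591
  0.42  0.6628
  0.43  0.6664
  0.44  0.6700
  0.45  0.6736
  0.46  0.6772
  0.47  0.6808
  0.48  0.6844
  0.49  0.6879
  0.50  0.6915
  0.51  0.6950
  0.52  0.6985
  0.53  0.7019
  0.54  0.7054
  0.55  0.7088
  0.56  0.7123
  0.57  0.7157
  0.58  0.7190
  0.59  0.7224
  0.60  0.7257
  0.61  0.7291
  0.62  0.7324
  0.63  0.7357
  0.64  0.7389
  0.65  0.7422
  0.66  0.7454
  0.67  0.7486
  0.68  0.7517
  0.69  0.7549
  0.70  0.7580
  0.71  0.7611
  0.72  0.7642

σ√T = 0.16 × 1.4142 = 0.2263
ln(S/K) + (r + σ²/2)T = ln(466/458) + (0.054 + 0.16²/2)·2 = 0.0173 + 0.1336 = 0.1509
d₁ = 0.1509 / 0.2263 = 0.6670 ≈ 0.67
d₂ = d₁ − σ√T = 0.6670 − 0.2263 = 0.4407 ≈ 0.44
exp(−rT) = exp(−0.054·2) = 0.8976
N(d₁) = N(0.67) = 0.7486;  N(d₂) = N(0.44) = 0.6700
C = 466·0.7486 − 458·0.8976·0.6700 = 348.8476 − 275.4375 = 73.4101

$73.41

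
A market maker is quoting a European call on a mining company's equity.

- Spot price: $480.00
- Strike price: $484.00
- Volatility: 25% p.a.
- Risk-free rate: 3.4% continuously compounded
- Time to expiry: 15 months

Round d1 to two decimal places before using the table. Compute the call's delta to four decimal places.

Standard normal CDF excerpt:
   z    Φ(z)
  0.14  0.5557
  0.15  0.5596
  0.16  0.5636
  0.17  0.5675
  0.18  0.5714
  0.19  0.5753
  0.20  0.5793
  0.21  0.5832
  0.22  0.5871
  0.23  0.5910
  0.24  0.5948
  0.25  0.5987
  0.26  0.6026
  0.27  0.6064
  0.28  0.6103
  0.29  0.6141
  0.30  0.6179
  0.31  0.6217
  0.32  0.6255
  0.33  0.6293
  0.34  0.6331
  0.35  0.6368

0.6026

σ√T = 0.25·√1.25 = 0.2795
d₁ = [ln(480/484) + (0.034 + ½·0.25²)·1.25] / (σ√T) = (-0.0083 + 0.0816) / 0.2795 = 0.2621 ⇒ 0.26
N(d₁) = N(0.26) = 0.6026
Δ_call = N(d₁) = 0.6026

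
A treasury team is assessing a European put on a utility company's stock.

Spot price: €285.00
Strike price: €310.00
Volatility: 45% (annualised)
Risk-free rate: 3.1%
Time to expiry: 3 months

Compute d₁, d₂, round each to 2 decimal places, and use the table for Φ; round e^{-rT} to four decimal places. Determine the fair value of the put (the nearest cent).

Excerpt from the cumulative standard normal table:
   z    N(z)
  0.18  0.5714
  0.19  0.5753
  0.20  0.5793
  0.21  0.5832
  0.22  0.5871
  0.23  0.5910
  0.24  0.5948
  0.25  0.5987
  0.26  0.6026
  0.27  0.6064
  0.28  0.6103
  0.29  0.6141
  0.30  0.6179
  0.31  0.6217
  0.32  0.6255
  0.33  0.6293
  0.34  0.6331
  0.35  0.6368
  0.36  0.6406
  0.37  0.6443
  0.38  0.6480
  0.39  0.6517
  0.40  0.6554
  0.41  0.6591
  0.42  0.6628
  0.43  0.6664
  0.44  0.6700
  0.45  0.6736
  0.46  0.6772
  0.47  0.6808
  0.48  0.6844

σ√T = 0.45·√0.25 = 0.2250
ln(S/K) + (r + σ²/2)T = ln(285/310) + (0.031 + 0.45²/2)·0.25 = -0.0841 + 0.0331 = -0.0510
d₁ = -0.0510 / 0.2250 = -0.2268 → -0.23
d₂ = d₁ − σ√T = -0.2268 − 0.2250 = -0.4518 → -0.45
e^(−rT) = e^(−0.031·0.25) = 0.9923
N(−d₂) = N(0.45) = 0.6736;  N(−d₁) = N(0.23) = 0.5910
P = 310·0.9923·0.6736 − 285·0.5910 = 207.2081 − 168.4350 = 38.7731

€38.77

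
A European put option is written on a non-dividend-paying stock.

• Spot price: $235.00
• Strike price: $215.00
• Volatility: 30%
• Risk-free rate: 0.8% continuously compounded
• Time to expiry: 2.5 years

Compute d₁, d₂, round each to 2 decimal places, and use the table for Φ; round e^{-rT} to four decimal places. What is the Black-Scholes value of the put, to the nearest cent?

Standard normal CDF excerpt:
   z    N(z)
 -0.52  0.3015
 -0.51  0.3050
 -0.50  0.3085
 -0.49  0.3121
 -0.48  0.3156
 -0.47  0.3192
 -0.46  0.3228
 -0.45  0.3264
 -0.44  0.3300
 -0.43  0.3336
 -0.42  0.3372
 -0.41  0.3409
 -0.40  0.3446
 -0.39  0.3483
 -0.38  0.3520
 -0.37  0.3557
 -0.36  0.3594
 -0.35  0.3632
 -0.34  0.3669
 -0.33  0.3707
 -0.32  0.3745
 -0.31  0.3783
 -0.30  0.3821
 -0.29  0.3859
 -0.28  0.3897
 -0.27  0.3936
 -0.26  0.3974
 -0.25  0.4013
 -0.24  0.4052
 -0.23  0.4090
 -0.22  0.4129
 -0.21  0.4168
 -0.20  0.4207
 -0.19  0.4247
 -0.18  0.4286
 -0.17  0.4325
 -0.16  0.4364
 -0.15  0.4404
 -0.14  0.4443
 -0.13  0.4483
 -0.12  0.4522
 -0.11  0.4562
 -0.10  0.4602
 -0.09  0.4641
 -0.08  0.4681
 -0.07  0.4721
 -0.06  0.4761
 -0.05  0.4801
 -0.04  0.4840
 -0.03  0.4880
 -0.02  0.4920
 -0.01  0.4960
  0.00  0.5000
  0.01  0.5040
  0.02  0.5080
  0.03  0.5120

σ√T = 0.3 × 1.5811 = 0.4743
d₁ = [ln(235/215) + (0.008 + 0.3²/2)·2.5] / 0.4743 = [0.0889 + 0.1325] / 0.4743 = 0.4669 ≈ 0.47
d₂ = d₁ − σ√T = 0.4669 − 0.4743 = -0.0075 ≈ -0.01
e^(−rT) = e^(−0.008·2.5) = 0.9802
P = 215·0.9802·N(0.01) − 235·N(-0.47) = 215·0.9802·0.5040 − 235·0.3192 = 106.2145 − 75.0120 = 31.2025

$31.20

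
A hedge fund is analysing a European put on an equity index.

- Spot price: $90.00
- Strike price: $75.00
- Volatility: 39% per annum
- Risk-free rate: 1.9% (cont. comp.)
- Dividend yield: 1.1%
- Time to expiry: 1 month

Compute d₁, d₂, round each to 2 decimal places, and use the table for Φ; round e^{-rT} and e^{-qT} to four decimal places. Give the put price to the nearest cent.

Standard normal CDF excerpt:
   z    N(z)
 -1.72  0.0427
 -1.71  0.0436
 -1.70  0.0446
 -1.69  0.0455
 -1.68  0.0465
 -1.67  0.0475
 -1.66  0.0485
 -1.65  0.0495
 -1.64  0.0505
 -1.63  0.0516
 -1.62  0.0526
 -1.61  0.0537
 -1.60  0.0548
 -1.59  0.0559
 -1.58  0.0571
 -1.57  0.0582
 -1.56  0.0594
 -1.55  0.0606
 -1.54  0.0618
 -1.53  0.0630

T = 0.08333;  σ√T = 0.1126
d₁ = [ln(90/75) + (0.019 − 0.011 + ½·0.39²)·0.08333] / (σ√T) = (0.1823 + 0.0070) / 0.1126 = 1.6817 ≈ 1.68
d₂ = 1.6817 − 0.1126 = 1.5691 ≈ 1.57
exp(−qT) = exp(−0.011·0.08333) = 0.9991;  exp(−rT) = exp(−0.019·0.08333) = 0.9984
N(−d₂) = N(-1.57) = 0.0582;  N(−d₁) = N(-1.68) = 0.0465
P = 75·0.9984·0.0582 − 90·0.9991·0.0465 = 4.3580 − 4.1812 = 0.1768

$0.18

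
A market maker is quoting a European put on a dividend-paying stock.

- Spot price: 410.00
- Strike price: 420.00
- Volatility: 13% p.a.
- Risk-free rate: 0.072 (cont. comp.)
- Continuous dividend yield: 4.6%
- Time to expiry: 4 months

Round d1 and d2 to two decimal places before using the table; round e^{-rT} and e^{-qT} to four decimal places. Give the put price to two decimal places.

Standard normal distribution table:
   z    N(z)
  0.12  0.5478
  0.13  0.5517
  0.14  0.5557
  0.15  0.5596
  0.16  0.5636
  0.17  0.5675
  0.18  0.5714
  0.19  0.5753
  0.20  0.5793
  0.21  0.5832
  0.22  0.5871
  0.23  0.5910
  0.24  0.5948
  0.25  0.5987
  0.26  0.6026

σ√T = 0.13·√0.3333 = 0.0751
d₁ = [ln(410/420) + (0.072 − 0.046 + 0.13²/2)·0.3333] / 0.0751 = [-0.0241 + 0.0115] / 0.0751 = -0.1681 → -0.17
d₂ = d₁ − σ√T = -0.1681 − 0.0751 = -0.2431 → -0.24
exp(−qT) = exp(−0.046·0.3333) = 0.9848;  exp(−rT) = exp(−0.072·0.3333) = 0.9763
N(−d₂) = N(0.24) = 0.5948;  N(−d₁) = N(0.17) = 0.5675
P = 420·0.9763·0.5948 − 410·0.9848·0.5675 = 243.8954 − 229.1383 = 14.7570

14.76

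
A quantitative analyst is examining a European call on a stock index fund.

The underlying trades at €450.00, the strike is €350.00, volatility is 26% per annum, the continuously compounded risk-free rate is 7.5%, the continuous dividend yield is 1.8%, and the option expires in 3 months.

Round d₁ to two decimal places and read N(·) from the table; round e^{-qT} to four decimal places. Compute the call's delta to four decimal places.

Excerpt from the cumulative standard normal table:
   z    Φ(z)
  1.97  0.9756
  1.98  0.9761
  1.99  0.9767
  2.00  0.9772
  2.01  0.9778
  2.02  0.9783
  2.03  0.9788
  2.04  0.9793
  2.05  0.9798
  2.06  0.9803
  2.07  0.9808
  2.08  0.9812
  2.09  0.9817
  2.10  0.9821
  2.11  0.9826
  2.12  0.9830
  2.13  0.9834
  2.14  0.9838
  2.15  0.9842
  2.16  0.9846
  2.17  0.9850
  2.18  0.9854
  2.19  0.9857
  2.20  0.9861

T = 0.25;  σ√T = 0.1300
ln(S/K) + (r − q + σ²/2)T = ln(450/350) + (0.075 − 0.018 + 0.26²/2)·0.25 = 0.2513 + 0.0227 = 0.2740
d₁ = 0.2740 / 0.1300 = 2.1078 ≈ 2.11
N(d₁) = N(2.11) = 0.9826
Δ_call = e^(−qT)·N(d₁) = 0.9955·0.9826 = 0.9782

0.9782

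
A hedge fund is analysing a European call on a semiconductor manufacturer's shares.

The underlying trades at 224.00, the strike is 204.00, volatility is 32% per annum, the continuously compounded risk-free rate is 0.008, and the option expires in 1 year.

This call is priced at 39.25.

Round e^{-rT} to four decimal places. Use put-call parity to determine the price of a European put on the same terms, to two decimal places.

17.62

e^(−rT) = e^(−0.008·1) = 0.9920
Put-call parity: C − P = S − K·e^(−rT) = 224 − 204·0.9920 = 224 − 202.3680 = 21.6320
P = C − (C − P) = 39.25 − (21.6320) = 17.6180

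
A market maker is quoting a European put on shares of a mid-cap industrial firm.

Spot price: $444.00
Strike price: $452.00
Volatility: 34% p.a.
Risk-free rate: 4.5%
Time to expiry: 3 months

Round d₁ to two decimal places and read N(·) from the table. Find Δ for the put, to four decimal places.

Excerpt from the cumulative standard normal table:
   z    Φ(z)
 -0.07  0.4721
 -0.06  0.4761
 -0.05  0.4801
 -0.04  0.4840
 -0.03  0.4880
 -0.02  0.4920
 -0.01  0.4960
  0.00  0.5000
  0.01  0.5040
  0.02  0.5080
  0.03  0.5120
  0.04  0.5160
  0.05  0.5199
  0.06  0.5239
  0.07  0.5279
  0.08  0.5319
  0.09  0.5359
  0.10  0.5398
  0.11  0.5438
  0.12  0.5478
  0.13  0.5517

-0.4801

T = 0.25;  σ√T = 0.1700
d₁ = [ln(444/452) + (0.045 + ½·0.34²)·0.25] / (σ√T) = (-0.0179 + 0.0257) / 0.1700 = 0.0461 ⇒ 0.05
N(d₁) = N(0.05) = 0.5199
Δ_put = N(d₁) − 1 = 0.5199 − 1 = -0.4801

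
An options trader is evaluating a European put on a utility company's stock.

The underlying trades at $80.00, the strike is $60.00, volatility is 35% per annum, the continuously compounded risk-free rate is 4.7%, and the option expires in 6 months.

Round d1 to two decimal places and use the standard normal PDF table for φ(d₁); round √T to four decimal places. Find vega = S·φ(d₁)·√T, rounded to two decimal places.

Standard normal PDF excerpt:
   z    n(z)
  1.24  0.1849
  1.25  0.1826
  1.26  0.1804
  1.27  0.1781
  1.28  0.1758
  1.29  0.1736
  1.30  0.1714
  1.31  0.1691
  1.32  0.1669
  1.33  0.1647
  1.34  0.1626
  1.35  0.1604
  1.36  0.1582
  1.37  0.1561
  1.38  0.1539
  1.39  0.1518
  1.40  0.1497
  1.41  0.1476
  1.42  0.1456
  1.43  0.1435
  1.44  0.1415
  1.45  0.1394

8.71

σ√T = 0.35 × 0.7071 = 0.2475
d₁ = [ln(80/60) + (0.047 + 0.35²/2)·0.5] / 0.2475 = [0.2877 + 0.0541] / 0.2475 = 1.3811 ≈ 1.38
√T = √0.5 = 0.7071
φ(d₁) = φ(1.38) = 0.1539
vega = S·φ(d₁)·√T = 80·0.1539·0.7071 = 8.7058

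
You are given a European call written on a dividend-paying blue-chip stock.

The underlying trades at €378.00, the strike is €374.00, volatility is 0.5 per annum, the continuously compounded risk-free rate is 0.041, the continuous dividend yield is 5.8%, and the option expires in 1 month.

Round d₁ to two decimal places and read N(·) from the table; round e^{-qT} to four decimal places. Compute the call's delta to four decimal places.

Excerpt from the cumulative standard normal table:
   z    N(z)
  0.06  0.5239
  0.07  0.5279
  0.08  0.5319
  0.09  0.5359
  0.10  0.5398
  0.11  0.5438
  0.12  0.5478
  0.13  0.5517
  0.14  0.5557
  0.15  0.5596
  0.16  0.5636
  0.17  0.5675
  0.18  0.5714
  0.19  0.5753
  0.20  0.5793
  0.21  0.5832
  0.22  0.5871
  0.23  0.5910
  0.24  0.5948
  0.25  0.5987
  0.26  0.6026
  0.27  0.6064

σ√T = 0.5 × 0.2887 = 0.1443
d₁ = [ln(378/374) + (0.041 − 0.058 + ½·0.5²)·0.08333] / (σ√T) = (0.0106 + 0.0090) / 0.1443 = 0.1361 ≈ 0.14
N(d₁) = N(0.14) = 0.5557
Δ_call = exp(−qT)·N(d₁) = 0.9952·0.5557 = 0.5530

0.5530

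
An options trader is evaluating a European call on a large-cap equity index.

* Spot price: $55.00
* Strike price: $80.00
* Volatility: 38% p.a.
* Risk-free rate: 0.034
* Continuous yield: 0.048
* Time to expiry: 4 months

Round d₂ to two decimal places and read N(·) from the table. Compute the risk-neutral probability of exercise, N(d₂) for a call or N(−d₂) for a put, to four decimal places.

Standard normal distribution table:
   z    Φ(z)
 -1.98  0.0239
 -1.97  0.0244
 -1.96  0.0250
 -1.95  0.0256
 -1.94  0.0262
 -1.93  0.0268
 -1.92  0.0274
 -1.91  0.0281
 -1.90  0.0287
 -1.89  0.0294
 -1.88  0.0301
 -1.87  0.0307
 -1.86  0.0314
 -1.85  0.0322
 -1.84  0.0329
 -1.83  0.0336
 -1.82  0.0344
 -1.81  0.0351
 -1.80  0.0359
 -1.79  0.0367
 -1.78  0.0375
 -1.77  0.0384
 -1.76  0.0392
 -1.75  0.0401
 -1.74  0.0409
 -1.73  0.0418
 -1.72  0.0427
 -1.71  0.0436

0.0329

σ√T = 0.38 × 0.5774 = 0.2194
d₁ = [ln(55/80) + (0.034 − 0.048 + ½·0.38²)·0.3333] / (σ√T) = (-0.3747 + 0.0194) / 0.2194 = -1.6194 → -1.62
d₂ = -1.6194 − 0.2194 = -1.8388 → -1.84
Pr(exercise) under Q = N(d₂) = 0.0329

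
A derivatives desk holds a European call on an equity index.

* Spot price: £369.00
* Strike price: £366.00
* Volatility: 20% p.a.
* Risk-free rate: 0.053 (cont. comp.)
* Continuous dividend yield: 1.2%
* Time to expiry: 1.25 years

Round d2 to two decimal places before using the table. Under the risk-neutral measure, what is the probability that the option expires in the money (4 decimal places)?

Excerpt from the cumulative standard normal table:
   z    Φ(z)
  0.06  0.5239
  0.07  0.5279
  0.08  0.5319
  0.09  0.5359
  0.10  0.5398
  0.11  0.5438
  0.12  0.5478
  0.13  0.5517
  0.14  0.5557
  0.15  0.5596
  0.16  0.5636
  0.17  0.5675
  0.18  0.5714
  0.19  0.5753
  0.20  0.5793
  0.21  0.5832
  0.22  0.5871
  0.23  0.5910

0.5596

σ√T = 0.2·√1.25 = 0.2236
ln(S/K) + (r − q + σ²/2)T = ln(369/366) + (0.053 − 0.012 + 0.2²/2)·1.25 = 0.0082 + 0.0762 = 0.0844
d₁ = 0.0844 / 0.2236 = 0.3775 which rounds to 0.38
d₂ = d₁ − σ√T = 0.3775 − 0.2236 = 0.1539 which rounds to 0.15
Pr(exercise) under Q = N(d₂) = 0.5596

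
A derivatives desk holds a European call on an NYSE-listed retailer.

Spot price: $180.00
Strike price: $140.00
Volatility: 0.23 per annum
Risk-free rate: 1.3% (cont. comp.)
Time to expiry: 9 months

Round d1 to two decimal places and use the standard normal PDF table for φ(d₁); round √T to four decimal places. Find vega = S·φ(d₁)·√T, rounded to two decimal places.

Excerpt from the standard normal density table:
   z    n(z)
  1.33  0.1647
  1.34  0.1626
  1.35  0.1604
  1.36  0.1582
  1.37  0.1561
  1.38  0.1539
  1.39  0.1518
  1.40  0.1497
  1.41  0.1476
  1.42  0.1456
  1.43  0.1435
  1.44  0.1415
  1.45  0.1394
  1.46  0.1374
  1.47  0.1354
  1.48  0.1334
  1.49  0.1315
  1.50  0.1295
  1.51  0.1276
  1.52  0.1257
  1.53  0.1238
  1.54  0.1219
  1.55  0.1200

σ√T = 0.23 × 0.8660 = 0.1992
d₁ = [ln(180/140) + (0.013 + 0.23²/2)·0.75] / 0.1992 = [0.2513 + 0.0296] / 0.1992 = 1.4103 ≈ 1.41
√T = √0.75 = 0.8660
φ(d₁) = φ(1.41) = 0.1476
vega = S·φ(d₁)·√T = 180·0.1476·0.8660 = 23.0079

23.01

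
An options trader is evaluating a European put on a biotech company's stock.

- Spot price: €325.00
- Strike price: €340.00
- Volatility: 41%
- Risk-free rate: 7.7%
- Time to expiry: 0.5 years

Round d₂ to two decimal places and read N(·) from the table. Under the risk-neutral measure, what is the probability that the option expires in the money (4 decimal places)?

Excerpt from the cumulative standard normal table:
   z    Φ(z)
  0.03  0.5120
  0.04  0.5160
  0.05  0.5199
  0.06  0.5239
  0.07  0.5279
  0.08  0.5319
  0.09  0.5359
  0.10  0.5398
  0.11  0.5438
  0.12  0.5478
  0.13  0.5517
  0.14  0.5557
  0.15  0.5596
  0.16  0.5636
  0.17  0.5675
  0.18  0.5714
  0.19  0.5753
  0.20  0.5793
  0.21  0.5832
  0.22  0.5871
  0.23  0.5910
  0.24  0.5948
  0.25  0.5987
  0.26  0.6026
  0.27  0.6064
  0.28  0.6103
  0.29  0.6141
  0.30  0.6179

0.5675

σ√T = 0.41 × 0.7071 = 0.2899
ln(S/K) + (r + σ²/2)T = ln(325/340) + (0.077 + 0.41²/2)·0.5 = -0.0451 + 0.0805 = 0.0354
d₁ = 0.0354 / 0.2899 = 0.1221 → 0.12
d₂ = d₁ − σ√T = 0.1221 − 0.2899 = -0.1678 → -0.17
Pr(exercise) under Q = N(−d₂) = N(0.17) = 0.5675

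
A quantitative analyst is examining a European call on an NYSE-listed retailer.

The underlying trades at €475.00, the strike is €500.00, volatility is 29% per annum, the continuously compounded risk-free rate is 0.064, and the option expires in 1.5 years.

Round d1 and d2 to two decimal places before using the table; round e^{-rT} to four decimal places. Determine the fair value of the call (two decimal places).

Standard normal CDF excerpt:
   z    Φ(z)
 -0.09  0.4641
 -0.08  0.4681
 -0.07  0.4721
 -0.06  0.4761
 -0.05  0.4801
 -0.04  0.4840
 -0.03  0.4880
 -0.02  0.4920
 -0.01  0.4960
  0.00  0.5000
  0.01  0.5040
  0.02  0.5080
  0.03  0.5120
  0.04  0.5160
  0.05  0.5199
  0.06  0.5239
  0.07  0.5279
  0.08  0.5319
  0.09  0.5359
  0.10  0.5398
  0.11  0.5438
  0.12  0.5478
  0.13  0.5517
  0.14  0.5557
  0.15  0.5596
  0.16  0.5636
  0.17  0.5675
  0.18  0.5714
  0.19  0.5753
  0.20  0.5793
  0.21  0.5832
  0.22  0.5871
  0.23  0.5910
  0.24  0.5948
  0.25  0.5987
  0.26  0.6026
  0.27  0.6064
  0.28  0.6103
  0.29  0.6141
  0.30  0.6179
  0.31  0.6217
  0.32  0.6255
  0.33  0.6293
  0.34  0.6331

σ√T = 0.29·√1.5 = 0.3552
ln(S/K) + (r + σ²/2)T = ln(475/500) + (0.064 + 0.29²/2)·1.5 = -0.0513 + 0.1591 = 0.1078
d₁ = 0.1078 / 0.3552 = 0.3035 which rounds to 0.30
d₂ = d₁ − σ√T = 0.3035 − 0.3552 = -0.0517 which rounds to -0.05
exp(−rT) = exp(−0.064·1.5) = 0.9085
N(d₁) = N(0.30) = 0.6179;  N(d₂) = N(-0.05) = 0.4801
C = 475·0.6179 − 500·0.9085·0.4801 = 293.5025 − 218.0854 = 75.4171

€75.42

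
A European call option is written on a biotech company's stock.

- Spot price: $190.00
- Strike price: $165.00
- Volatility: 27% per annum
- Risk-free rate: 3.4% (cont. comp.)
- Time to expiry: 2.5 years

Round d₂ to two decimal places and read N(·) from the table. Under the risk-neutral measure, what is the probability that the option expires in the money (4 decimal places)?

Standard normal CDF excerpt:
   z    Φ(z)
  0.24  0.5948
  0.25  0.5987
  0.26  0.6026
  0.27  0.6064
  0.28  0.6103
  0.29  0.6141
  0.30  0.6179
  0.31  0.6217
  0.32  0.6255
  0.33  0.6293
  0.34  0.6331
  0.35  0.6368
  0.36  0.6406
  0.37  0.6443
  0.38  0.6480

σ√T = 0.27·√2.5 = 0.4269
d₁ = [ln(190/165) + (0.034 + ½·0.27²)·2.5] / (σ√T) = (0.1411 + 0.1761) / 0.4269 = 0.7430 which rounds to 0.74
d₂ = 0.7430 − 0.4269 = 0.3161 which rounds to 0.32
Risk-neutral Pr[S_T > K] = N(d₂) = N(0.32) = 0.6255

0.6255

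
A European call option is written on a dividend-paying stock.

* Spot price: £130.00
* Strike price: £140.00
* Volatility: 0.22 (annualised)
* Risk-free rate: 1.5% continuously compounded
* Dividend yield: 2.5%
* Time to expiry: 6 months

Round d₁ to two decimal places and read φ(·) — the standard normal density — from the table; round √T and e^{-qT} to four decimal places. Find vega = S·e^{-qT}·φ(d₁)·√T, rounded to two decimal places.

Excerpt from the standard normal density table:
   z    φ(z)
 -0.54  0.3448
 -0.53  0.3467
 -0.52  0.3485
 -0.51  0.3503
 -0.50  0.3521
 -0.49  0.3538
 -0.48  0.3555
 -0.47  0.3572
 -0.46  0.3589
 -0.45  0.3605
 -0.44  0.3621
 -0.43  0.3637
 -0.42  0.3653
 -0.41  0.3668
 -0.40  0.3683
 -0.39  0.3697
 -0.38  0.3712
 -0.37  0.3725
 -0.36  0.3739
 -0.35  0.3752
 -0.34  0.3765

σ√T = 0.22·√0.5 = 0.1556
ln(S/K) + (r − q + σ²/2)T = ln(130/140) + (0.015 − 0.025 + 0.22²/2)·0.5 = -0.0741 + 0.0071 = -0.0670
d₁ = -0.0670 / 0.1556 = -0.4307 ⇒ -0.43
√T = √0.5 = 0.7071
φ(d₁) = φ(-0.43) = 0.3637
e^(−qT) = e^(−0.025·0.5) = 0.9876
vega = S·e^(−qT)·φ(d₁)·√T = 130·0.9876·0.3637·0.7071 = 33.0178
(Vega is the same for a European call and put with the same parameters.)

33.02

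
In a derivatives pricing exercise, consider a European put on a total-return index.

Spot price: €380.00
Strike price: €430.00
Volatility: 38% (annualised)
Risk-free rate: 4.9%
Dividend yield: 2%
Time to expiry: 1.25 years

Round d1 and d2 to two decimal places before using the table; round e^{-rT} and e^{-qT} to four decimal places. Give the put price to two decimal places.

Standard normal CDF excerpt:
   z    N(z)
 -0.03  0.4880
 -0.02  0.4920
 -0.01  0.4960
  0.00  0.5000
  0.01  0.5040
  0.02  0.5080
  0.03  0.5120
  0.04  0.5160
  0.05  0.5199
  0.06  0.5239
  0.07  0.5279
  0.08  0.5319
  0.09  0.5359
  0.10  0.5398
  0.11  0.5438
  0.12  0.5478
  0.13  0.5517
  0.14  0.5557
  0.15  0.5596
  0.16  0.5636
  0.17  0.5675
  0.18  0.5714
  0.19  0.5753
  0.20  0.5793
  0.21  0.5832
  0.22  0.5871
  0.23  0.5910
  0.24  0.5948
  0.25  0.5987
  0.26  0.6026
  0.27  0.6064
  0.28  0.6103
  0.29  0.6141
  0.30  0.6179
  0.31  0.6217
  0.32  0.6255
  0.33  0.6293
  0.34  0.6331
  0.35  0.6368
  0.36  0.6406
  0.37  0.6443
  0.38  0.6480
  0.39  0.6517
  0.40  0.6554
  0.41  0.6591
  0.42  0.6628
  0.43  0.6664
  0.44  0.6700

€84.25

σ√T = 0.38 × 1.1180 = 0.4249
d₁ = [ln(380/430) + (0.049 − 0.02 + 0.38²/2)·1.25] / 0.4249 = [-0.1236 + 0.1265] / 0.4249 = 0.0068 ≈ 0.01
d₂ = d₁ − σ√T = 0.0068 − 0.4249 = -0.4181 ≈ -0.42
exp(−qT) = exp(−0.02·1.25) = 0.9753;  exp(−rT) = exp(−0.049·1.25) = 0.9406
N(−d₂) = N(0.42) = 0.6628;  N(−d₁) = N(-0.01) = 0.4960
P = 430·0.9406·0.6628 − 380·0.9753·0.4960 = 268.0748 − 183.8245 = 84.2502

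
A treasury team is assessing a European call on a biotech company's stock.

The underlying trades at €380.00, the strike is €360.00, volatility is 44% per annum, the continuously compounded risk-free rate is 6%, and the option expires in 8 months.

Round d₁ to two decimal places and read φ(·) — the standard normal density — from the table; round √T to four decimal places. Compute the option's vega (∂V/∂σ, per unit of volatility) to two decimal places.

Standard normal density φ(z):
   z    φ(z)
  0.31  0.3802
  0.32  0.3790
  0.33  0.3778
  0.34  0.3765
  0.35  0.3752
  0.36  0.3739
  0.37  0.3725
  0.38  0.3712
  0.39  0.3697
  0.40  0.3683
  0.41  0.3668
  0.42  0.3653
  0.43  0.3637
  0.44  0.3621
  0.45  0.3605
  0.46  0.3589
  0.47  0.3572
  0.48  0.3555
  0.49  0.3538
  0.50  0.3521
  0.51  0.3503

112.35

σ√T = 0.44 × 0.8165 = 0.3593
d₁ = [ln(380/360) + (0.06 + ½·0.44²)·0.6667] / (σ√T) = (0.0541 + 0.1045) / 0.3593 = 0.4415 → 0.44
√T = √0.6667 = 0.8165
φ(d₁) = φ(0.44) = 0.3621
vega = S·φ(d₁)·√T = 380·0.3621·0.8165 = 112.3488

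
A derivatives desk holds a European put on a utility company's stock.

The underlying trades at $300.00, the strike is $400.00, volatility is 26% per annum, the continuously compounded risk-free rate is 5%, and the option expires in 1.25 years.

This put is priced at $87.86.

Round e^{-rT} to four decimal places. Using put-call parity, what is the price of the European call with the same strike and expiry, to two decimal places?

$12.10

e^(−rT) = e^(−0.05·1.25) = 0.9394
Put-call parity: C − P = S − K·e^(−rT) = 300 − 400·0.9394 = 300 − 375.7600 = -75.7600
C = P + (C − P) = 87.86 + (-75.7600) = 12.1000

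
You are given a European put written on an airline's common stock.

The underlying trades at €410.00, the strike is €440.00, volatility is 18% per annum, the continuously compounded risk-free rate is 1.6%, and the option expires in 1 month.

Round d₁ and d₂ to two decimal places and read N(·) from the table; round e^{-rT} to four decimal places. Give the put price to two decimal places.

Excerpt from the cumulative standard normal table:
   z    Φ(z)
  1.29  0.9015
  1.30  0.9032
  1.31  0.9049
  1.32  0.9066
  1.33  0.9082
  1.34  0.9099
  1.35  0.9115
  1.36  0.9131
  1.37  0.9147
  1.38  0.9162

σ√T = 0.18 × 0.2887 = 0.0520
d₁ = [ln(410/440) + (0.016 + 0.18²/2)·0.08333] / 0.0520 = [-0.0706 + 0.0027] / 0.0520 = -1.3074 ≈ -1.31
d₂ = d₁ − σ√T = -1.3074 − 0.0520 = -1.3594 ≈ -1.36
e^(−rT) = e^(−0.016·0.08333) = 0.9987
N(−d₂) = N(1.36) = 0.9131;  N(−d₁) = N(1.31) = 0.9049
P = 440·0.9987·0.9131 − 410·0.9049 = 401.2417 − 371.0090 = 30.2327

€30.23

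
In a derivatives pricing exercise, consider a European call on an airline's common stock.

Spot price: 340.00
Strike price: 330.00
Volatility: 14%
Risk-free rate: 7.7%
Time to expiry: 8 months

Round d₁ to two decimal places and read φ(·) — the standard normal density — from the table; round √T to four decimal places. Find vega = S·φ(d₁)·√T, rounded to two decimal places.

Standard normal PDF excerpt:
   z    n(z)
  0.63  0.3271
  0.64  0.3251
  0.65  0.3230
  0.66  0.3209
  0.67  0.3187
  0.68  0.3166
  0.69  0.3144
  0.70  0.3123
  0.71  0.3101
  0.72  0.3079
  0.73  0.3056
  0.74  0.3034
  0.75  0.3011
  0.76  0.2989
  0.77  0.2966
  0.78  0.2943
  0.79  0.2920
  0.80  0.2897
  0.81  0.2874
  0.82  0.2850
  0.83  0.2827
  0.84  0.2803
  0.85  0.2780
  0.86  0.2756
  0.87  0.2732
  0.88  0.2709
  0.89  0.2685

82.34

σ√T = 0.14·√0.6667 = 0.1143
d₁ = [ln(340/330) + (0.077 + ½·0.14²)·0.6667] / (σ√T) = (0.0299 + 0.0579) / 0.1143 = 0.7674 ⇒ 0.77
√T = √0.6667 = 0.8165
φ(d₁) = φ(0.77) = 0.2966
vega = S·φ(d₁)·√T = 340·0.2966·0.8165 = 82.3391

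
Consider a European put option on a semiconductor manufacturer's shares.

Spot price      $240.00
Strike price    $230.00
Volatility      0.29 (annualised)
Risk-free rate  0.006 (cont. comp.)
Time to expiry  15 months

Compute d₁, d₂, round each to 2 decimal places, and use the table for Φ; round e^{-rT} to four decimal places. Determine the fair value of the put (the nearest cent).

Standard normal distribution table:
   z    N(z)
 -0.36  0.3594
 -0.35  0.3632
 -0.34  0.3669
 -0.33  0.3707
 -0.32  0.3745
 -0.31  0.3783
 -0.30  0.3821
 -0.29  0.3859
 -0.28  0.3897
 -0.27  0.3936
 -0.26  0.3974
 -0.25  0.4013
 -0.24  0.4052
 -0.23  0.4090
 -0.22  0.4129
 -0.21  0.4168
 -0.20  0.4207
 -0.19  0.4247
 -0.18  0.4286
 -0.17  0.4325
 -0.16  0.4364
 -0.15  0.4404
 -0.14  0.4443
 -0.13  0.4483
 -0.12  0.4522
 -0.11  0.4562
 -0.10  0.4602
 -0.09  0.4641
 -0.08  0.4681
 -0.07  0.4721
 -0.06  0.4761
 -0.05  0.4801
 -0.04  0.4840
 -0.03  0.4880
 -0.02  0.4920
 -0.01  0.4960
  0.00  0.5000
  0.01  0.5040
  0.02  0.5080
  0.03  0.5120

T = 1.25;  σ√T = 0.3242
d₁ = [ln(240/230) + (0.006 + 0.29²/2)·1.25] / 0.3242 = [0.0426 + 0.0601] / 0.3242 = 0.3165 which rounds to 0.32
d₂ = d₁ − σ√T = 0.3165 − 0.3242 = -0.0077 which rounds to -0.01
exp(−rT) = exp(−0.006·1.25) = 0.9925
N(−d₂) = N(0.01) = 0.5040;  N(−d₁) = N(-0.32) = 0.3745
P = 230·0.9925·0.5040 − 240·0.3745 = 115.0506 − 89.8800 = 25.1706

$25.17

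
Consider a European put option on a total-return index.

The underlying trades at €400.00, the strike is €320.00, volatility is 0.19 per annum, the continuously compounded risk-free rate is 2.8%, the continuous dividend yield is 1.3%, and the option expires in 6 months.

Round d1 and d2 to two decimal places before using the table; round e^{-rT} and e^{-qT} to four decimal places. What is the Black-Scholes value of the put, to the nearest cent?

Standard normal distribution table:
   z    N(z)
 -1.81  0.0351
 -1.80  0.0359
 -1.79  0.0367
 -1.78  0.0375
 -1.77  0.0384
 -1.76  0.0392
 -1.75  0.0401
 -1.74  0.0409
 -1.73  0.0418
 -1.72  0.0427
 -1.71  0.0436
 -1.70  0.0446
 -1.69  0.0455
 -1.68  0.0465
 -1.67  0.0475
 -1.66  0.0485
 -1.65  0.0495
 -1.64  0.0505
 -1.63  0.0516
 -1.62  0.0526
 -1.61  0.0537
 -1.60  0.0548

T = 0.5;  σ√T = 0.1344
d₁ = [ln(400/320) + (0.028 − 0.013 + 0.19²/2)·0.5] / 0.1344 = [0.2231 + 0.0165] / 0.1344 = 1.7839 which rounds to 1.78
d₂ = d₁ − σ√T = 1.7839 − 0.1344 = 1.6496 which rounds to 1.65
exp(−qT) = exp(−0.013·0.5) = 0.9935;  exp(−rT) = exp(−0.028·0.5) = 0.9861
N(−d₂) = N(-1.65) = 0.0495;  N(−d₁) = N(-1.78) = 0.0375
P = 320·0.9861·0.0495 − 400·0.9935·0.0375 = 15.6198 − 14.9025 = 0.7173

€0.72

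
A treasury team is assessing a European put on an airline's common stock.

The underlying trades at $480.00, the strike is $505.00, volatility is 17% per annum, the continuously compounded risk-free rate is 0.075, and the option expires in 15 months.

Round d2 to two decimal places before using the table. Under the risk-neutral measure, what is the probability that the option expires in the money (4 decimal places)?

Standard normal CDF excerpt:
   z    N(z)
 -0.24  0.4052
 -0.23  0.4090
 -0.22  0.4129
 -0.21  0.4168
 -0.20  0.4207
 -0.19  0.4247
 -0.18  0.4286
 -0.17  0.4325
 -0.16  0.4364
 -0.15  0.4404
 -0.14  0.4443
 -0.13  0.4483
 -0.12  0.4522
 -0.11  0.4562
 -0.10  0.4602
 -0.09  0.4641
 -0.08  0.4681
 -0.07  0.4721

0.4483

T = 1.25;  σ√T = 0.1901
ln(S/K) + (r + σ²/2)T = ln(480/505) + (0.075 + 0.17²/2)·1.25 = -0.0508 + 0.1118 = 0.0610
d₁ = 0.0610 / 0.1901 = 0.3212 → 0.32
d₂ = d₁ − σ√T = 0.3212 − 0.1901 = 0.1311 → 0.13
Pr(exercise) under Q = N(−d₂) = N(-0.13) = 0.4483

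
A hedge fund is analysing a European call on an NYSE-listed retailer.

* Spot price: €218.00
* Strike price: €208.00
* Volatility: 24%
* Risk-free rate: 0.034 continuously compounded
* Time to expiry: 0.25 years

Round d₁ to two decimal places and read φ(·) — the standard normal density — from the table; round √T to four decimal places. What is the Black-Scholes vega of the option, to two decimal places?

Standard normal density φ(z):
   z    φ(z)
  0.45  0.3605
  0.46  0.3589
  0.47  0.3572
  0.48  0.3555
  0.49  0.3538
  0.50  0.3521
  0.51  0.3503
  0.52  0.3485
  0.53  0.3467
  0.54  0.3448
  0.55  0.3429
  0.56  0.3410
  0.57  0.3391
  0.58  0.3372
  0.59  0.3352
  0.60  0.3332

37.99

T = 0.25;  σ√T = 0.1200
ln(S/K) + (r + σ²/2)T = ln(218/208) + (0.034 + 0.24²/2)·0.25 = 0.0470 + 0.0157 = 0.0627
d₁ = 0.0627 / 0.1200 = 0.5221 → 0.52
√T = √0.25 = 0.5000
φ(d₁) = φ(0.52) = 0.3485
vega = S·φ(d₁)·√T = 218·0.3485·0.5000 = 37.9865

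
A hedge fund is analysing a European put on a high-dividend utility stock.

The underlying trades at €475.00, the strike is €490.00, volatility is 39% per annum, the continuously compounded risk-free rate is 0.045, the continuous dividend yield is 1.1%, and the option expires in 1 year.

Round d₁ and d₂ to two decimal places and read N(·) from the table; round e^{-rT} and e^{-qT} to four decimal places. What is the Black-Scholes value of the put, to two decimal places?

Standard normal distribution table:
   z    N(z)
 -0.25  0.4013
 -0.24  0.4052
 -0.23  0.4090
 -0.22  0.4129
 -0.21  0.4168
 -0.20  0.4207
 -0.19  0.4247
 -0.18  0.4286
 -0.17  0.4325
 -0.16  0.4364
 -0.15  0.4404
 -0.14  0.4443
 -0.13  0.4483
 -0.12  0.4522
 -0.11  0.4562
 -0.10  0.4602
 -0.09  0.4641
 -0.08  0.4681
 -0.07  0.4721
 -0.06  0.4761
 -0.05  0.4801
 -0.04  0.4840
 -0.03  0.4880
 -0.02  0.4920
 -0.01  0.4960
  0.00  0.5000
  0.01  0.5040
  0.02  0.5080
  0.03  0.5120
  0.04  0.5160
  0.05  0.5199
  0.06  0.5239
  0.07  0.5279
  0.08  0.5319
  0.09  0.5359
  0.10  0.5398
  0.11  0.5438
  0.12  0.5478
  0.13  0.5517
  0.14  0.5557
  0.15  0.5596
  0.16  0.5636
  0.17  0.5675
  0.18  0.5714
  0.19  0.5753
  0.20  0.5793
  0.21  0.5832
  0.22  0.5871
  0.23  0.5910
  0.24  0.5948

€71.84

T = 1;  σ√T = 0.3900
d₁ = [ln(475/490) + (0.045 − 0.011 + ½·0.39²)·1] / (σ√T) = (-0.0311 + 0.1101) / 0.3900 = 0.2025 which rounds to 0.20
d₂ = 0.2025 − 0.3900 = -0.1875 which rounds to -0.19
exp(−qT) = exp(−0.011·1) = 0.9891;  exp(−rT) = exp(−0.045·1) = 0.9560
N(−d₂) = N(0.19) = 0.5753;  N(−d₁) = N(-0.20) = 0.4207
P = 490·0.9560·0.5753 − 475·0.9891·0.4207 = 269.4935 − 197.6543 = 71.8392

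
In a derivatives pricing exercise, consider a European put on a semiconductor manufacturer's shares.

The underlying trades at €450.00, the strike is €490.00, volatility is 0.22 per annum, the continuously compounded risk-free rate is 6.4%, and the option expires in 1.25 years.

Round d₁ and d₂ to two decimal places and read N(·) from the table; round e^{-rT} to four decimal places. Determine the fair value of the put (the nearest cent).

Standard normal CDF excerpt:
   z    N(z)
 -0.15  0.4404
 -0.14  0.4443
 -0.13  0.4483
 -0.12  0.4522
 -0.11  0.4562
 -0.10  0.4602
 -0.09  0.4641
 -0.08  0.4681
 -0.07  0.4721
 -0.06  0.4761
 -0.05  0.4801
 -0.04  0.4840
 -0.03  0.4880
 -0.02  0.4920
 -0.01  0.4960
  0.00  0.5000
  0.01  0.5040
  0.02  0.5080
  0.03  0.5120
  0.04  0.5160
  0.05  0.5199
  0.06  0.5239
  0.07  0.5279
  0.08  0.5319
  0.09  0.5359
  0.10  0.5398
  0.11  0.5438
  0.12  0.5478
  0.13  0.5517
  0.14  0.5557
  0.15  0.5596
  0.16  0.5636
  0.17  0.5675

€44.26

σ√T = 0.22 × 1.1180 = 0.2460
d₁ = [ln(450/490) + (0.064 + 0.22²/2)·1.25] / 0.2460 = [-0.0852 + 0.1103] / 0.2460 = 0.1020 ⇒ 0.10
d₂ = d₁ − σ√T = 0.1020 − 0.2460 = -0.1440 ⇒ -0.14
e^(−rT) = e^(−0.064·1.25) = 0.9231
N(−d₂) = N(0.14) = 0.5557;  N(−d₁) = N(-0.10) = 0.4602
P = 490·0.9231·0.5557 − 450·0.4602 = 251.3537 − 207.0900 = 44.2637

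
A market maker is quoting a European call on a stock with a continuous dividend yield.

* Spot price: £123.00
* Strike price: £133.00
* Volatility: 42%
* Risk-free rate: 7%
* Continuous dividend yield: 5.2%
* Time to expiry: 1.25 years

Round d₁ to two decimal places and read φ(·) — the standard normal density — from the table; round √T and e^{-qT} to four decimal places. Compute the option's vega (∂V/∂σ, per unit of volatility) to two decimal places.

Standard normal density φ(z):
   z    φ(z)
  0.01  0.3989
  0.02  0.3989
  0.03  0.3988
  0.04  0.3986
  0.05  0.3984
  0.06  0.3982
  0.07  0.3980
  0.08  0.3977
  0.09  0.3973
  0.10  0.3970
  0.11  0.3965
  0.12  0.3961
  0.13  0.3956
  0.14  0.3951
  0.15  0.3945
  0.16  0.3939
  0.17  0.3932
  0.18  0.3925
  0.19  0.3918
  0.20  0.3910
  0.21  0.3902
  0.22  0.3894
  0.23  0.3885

51.04

T = 1.25;  σ√T = 0.4696
d₁ = [ln(123/133) + (0.07 − 0.052 + ½·0.42²)·1.25] / (σ√T) = (-0.0782 + 0.1327) / 0.4696 = 0.1162 ≈ 0.12
√T = √1.25 = 1.1180
φ(d₁) = φ(0.12) = 0.3961
e^(−qT) = e^(−0.052·1.25) = 0.9371
vega = S·e^(−qT)·φ(d₁)·√T = 123·0.9371·0.3961·1.1180 = 51.0432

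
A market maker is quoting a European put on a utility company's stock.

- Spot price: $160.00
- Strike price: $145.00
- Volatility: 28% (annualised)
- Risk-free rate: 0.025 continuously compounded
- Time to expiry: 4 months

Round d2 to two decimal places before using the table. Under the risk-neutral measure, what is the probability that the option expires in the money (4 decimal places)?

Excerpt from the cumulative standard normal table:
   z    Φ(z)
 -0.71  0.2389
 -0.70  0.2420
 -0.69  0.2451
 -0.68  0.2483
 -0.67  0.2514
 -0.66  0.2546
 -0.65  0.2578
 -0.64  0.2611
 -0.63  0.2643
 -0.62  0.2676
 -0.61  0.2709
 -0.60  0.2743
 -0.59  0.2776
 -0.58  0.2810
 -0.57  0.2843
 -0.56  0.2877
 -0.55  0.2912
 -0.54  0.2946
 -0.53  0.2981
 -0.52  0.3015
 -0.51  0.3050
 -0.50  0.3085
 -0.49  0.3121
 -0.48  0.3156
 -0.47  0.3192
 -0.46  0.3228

σ√T = 0.28 × 0.5774 = 0.1617
d₁ = [ln(160/145) + (0.025 + 0.28²/2)·0.3333] / 0.1617 = [0.0984 + 0.0214] / 0.1617 = 0.7413 which rounds to 0.74
d₂ = d₁ − σ√T = 0.7413 − 0.1617 = 0.5797 which rounds to 0.58
Risk-neutral Pr[S_T < K] = N(−d₂) = N(-0.58) = 0.2810

0.2810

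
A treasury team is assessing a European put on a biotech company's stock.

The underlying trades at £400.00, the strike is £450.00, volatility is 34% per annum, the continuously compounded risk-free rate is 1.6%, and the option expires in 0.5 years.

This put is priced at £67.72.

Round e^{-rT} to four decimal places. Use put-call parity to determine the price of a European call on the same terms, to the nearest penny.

exp(−rT) = exp(−0.016·0.5) = 0.9920
Put-call parity: C − P = S − K·e^(−rT) = 400 − 450·0.9920 = 400 − 446.4000 = -46.4000
C = P + (C − P) = 67.72 + (-46.4000) = 21.3200

£21.32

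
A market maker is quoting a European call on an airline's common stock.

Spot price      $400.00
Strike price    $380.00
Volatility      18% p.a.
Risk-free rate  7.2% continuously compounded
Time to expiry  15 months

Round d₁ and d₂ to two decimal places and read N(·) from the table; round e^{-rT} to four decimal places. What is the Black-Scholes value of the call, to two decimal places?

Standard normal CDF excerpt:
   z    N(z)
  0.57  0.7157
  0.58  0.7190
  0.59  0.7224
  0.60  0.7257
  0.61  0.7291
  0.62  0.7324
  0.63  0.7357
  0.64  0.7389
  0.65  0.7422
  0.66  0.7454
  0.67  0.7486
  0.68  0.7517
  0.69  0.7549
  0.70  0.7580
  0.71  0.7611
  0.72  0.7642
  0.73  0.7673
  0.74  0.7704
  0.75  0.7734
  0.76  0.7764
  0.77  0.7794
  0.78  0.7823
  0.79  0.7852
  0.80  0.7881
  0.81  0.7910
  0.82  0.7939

$63.22

T = 1.25;  σ√T = 0.2012
d₁ = [ln(400/380) + (0.072 + 0.18²/2)·1.25] / 0.2012 = [0.0513 + 0.1103] / 0.2012 = 0.8027 ⇒ 0.80
d₂ = d₁ − σ√T = 0.8027 − 0.2012 = 0.6015 ⇒ 0.60
e^(−rT) = e^(−0.072·1.25) = 0.9139
C = 400·N(0.80) − 380·0.9139·N(0.60) = 400·0.7881 − 380·0.9139·0.7257 = 315.2400 − 252.0225 = 63.2175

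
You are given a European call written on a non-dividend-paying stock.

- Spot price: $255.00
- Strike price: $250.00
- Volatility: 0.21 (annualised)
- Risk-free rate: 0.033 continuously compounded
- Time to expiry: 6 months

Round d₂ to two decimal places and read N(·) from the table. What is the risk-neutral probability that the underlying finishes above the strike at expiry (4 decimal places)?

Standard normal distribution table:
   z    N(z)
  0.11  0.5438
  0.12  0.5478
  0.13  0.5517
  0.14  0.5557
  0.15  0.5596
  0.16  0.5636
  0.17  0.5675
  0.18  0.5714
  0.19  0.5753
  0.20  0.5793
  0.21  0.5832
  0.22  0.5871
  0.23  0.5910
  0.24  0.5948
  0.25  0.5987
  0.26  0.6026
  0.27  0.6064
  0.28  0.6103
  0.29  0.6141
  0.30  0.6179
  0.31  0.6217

0.5675

σ√T = 0.21 × 0.7071 = 0.1485
ln(S/K) + (r + σ²/2)T = ln(255/250) + (0.033 + 0.21²/2)·0.5 = 0.0198 + 0.0275 = 0.0473
d₁ = 0.0473 / 0.1485 = 0.3187 which rounds to 0.32
d₂ = d₁ − σ√T = 0.3187 − 0.1485 = 0.1702 which rounds to 0.17
Risk-neutral Pr[S_T > K] = N(d₂) = N(0.17) = 0.5675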